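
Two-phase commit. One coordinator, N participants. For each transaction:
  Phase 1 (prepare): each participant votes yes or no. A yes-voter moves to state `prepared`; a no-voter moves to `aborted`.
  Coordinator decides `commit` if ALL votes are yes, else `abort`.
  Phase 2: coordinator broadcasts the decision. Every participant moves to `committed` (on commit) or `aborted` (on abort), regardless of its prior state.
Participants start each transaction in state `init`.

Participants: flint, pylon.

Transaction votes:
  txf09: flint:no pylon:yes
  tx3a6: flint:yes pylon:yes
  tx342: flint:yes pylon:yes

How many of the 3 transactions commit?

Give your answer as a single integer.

txf09: no from flint -> abort (commits=0)
tx3a6: all yes -> commit (commits=1)
tx342: all yes -> commit (commits=2)

Answer: 2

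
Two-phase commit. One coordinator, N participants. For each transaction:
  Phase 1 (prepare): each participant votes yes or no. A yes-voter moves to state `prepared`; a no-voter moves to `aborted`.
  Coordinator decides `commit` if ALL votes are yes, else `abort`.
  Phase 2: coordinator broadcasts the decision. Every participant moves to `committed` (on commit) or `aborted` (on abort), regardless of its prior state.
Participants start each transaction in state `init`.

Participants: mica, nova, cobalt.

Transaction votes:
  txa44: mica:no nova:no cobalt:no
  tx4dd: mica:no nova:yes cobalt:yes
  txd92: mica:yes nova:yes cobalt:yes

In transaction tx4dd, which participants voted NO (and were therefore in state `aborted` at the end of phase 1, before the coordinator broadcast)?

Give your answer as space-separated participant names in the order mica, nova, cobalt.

Answer: mica

Derivation:
Txn tx4dd phase 1: mica no -> aborted; nova yes -> prepared; cobalt yes -> prepared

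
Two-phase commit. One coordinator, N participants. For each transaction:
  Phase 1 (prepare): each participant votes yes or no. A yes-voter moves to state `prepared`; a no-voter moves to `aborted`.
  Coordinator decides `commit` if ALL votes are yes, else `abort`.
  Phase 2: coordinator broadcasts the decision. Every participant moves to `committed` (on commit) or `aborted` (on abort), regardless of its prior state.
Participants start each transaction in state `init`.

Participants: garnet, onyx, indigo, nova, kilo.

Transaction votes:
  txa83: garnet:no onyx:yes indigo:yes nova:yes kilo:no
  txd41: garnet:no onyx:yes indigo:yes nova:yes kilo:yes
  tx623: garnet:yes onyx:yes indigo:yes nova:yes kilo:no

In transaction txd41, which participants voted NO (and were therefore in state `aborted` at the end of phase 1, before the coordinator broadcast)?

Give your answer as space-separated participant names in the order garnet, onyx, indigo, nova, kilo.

Txn txd41 phase 1: garnet no -> aborted; onyx yes -> prepared; indigo yes -> prepared; nova yes -> prepared; kilo yes -> prepared

Answer: garnet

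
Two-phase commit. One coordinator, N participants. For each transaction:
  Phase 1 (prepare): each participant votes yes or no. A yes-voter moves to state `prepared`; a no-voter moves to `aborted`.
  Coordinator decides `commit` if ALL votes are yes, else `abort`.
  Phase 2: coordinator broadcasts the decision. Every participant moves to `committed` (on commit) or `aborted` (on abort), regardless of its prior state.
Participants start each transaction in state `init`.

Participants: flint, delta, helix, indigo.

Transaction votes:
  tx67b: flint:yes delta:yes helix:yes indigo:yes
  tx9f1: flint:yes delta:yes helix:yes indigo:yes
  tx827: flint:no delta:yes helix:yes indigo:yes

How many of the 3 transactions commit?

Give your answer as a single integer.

tx67b: all yes -> commit (commits=1)
tx9f1: all yes -> commit (commits=2)
tx827: no from flint -> abort (commits=2)

Answer: 2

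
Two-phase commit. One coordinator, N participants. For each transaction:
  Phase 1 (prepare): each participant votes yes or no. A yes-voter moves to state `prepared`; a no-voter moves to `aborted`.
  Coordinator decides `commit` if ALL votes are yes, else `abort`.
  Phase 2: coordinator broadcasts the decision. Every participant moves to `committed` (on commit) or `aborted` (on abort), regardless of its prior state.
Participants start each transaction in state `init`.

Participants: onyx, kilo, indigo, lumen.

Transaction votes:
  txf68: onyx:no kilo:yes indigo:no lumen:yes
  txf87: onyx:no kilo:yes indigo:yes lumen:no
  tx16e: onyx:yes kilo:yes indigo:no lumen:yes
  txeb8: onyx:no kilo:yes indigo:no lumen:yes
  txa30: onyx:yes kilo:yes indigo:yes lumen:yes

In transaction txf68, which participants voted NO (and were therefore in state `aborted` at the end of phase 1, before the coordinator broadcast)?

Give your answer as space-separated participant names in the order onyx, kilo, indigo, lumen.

Txn txf68 phase 1: onyx no -> aborted; kilo yes -> prepared; indigo no -> aborted; lumen yes -> prepared

Answer: onyx indigo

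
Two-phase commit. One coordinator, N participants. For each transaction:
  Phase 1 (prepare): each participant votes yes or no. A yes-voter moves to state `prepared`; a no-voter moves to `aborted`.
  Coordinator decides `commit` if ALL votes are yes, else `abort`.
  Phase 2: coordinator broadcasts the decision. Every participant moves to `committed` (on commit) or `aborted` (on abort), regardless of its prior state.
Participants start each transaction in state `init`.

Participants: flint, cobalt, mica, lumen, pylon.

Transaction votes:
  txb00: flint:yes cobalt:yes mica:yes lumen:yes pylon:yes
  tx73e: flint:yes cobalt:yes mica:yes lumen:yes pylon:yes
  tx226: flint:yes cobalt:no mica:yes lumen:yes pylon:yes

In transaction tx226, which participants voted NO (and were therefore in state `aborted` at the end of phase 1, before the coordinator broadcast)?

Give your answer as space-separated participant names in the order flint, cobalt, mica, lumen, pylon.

Txn tx226 phase 1: flint yes -> prepared; cobalt no -> aborted; mica yes -> prepared; lumen yes -> prepared; pylon yes -> prepared

Answer: cobalt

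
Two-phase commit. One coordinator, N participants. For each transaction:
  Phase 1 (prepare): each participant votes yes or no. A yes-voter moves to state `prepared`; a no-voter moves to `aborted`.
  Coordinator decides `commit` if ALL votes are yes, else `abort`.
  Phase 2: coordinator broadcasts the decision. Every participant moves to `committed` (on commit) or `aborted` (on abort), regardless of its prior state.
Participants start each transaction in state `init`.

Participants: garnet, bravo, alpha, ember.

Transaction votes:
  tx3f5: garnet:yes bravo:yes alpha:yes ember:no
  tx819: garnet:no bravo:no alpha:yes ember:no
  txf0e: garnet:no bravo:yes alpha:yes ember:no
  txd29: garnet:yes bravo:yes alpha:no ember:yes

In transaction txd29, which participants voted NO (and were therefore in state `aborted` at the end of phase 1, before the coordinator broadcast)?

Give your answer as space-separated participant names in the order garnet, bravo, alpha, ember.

Answer: alpha

Derivation:
Txn txd29 phase 1: garnet yes -> prepared; bravo yes -> prepared; alpha no -> aborted; ember yes -> prepared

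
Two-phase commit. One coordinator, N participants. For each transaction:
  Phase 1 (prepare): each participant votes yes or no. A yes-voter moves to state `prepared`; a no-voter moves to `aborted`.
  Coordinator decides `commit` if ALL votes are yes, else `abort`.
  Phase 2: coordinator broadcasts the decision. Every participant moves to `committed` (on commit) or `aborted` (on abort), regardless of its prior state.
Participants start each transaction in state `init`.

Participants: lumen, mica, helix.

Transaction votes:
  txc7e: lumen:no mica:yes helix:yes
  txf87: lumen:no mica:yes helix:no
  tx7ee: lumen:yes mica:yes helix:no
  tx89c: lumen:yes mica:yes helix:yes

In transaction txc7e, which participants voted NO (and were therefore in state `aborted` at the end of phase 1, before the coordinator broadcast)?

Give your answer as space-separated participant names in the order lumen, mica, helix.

Txn txc7e phase 1: lumen no -> aborted; mica yes -> prepared; helix yes -> prepared

Answer: lumen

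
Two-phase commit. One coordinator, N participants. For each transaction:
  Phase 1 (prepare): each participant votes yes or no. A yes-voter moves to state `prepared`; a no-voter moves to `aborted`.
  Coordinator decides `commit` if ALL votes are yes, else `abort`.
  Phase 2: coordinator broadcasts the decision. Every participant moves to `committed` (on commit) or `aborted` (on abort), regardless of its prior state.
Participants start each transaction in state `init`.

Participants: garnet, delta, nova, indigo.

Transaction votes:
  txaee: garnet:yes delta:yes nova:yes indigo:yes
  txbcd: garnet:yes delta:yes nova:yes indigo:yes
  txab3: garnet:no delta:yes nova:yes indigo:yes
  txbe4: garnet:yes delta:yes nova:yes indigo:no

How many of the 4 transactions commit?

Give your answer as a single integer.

txaee: all yes -> commit (commits=1)
txbcd: all yes -> commit (commits=2)
txab3: no from garnet -> abort (commits=2)
txbe4: no from indigo -> abort (commits=2)

Answer: 2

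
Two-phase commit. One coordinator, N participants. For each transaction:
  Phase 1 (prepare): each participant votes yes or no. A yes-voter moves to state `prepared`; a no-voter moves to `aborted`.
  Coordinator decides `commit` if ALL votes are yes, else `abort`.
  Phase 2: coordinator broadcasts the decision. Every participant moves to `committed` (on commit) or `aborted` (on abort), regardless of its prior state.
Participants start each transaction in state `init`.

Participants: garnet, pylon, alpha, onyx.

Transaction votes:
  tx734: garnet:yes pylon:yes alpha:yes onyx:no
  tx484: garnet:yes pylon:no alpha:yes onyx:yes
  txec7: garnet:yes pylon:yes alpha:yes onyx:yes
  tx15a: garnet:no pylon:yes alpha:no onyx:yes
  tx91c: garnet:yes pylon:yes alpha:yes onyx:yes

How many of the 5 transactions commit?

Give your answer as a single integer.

Answer: 2

Derivation:
tx734: no from onyx -> abort (commits=0)
tx484: no from pylon -> abort (commits=0)
txec7: all yes -> commit (commits=1)
tx15a: no from garnet, alpha -> abort (commits=1)
tx91c: all yes -> commit (commits=2)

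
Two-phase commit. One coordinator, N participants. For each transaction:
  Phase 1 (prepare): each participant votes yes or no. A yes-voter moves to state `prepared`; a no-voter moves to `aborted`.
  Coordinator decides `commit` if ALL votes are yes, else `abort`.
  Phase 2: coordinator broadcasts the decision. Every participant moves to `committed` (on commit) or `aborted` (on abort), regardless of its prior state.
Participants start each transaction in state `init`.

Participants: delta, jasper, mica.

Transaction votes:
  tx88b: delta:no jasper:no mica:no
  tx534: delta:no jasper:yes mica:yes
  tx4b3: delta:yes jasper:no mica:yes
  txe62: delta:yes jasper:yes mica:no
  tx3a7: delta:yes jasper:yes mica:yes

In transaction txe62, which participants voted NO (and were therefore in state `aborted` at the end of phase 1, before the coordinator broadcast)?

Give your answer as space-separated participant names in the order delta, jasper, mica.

Txn txe62 phase 1: delta yes -> prepared; jasper yes -> prepared; mica no -> aborted

Answer: mica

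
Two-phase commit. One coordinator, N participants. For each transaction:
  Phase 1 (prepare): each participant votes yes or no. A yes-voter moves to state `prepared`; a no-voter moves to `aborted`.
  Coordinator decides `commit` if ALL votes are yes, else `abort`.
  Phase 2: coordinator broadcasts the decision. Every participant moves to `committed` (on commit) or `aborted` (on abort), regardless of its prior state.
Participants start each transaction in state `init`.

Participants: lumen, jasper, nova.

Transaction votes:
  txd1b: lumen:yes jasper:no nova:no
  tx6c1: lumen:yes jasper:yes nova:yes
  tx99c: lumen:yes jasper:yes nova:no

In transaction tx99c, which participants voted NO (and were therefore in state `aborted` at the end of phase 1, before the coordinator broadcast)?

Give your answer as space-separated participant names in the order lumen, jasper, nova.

Answer: nova

Derivation:
Txn tx99c phase 1: lumen yes -> prepared; jasper yes -> prepared; nova no -> aborted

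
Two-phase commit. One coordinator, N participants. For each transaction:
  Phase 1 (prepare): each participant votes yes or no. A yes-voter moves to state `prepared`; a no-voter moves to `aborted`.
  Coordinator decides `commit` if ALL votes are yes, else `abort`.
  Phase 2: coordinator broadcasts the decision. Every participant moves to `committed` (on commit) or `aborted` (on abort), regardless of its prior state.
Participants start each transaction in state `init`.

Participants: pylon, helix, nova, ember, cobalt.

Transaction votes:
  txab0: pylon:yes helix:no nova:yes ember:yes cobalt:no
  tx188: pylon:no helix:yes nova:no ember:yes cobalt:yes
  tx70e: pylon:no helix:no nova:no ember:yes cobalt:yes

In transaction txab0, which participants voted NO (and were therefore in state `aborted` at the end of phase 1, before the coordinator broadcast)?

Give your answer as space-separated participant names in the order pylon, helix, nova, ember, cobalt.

Txn txab0 phase 1: pylon yes -> prepared; helix no -> aborted; nova yes -> prepared; ember yes -> prepared; cobalt no -> aborted

Answer: helix cobalt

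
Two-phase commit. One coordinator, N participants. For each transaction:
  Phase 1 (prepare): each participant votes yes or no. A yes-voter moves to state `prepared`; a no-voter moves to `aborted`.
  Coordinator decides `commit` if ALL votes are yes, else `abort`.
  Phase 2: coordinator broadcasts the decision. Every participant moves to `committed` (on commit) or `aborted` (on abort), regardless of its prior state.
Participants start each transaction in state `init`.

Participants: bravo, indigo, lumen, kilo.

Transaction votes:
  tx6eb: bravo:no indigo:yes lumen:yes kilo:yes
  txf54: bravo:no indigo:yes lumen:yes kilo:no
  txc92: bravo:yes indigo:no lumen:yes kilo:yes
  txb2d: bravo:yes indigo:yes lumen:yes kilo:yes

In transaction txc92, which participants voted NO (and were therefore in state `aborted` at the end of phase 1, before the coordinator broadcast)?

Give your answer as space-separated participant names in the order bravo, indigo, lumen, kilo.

Answer: indigo

Derivation:
Txn txc92 phase 1: bravo yes -> prepared; indigo no -> aborted; lumen yes -> prepared; kilo yes -> prepared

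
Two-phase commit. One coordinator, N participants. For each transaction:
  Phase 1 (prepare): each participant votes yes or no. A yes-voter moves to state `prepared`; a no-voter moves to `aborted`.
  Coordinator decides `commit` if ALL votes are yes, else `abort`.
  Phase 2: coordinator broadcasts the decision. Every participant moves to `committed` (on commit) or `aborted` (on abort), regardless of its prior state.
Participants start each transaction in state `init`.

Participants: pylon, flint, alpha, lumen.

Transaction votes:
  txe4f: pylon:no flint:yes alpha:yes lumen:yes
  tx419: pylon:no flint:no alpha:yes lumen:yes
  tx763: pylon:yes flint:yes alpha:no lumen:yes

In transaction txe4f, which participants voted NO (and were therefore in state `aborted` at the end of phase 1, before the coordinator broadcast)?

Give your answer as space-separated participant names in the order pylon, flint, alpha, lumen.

Answer: pylon

Derivation:
Txn txe4f phase 1: pylon no -> aborted; flint yes -> prepared; alpha yes -> prepared; lumen yes -> prepared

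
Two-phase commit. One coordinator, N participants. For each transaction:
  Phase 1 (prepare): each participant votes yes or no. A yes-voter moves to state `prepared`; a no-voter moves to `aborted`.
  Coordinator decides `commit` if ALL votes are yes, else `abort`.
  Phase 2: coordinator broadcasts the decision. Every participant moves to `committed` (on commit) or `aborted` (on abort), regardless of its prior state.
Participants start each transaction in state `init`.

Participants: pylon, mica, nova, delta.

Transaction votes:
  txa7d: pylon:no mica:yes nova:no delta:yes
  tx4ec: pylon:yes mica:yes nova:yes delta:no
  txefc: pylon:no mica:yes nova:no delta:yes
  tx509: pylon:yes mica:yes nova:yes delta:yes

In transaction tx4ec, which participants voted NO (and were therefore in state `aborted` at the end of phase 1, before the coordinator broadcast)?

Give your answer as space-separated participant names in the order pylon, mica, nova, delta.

Answer: delta

Derivation:
Txn tx4ec phase 1: pylon yes -> prepared; mica yes -> prepared; nova yes -> prepared; delta no -> aborted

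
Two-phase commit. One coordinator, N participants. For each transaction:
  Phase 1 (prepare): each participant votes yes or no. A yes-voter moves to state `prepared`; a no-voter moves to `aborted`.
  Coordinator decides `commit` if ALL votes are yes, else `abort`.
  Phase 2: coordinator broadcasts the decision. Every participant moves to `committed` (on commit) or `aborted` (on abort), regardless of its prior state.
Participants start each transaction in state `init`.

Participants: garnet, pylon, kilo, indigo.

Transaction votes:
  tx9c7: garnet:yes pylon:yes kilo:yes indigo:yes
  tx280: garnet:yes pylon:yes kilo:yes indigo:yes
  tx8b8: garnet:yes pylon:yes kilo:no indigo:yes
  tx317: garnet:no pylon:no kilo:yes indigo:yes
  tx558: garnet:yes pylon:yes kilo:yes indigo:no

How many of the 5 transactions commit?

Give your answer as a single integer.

Answer: 2

Derivation:
tx9c7: all yes -> commit (commits=1)
tx280: all yes -> commit (commits=2)
tx8b8: no from kilo -> abort (commits=2)
tx317: no from garnet, pylon -> abort (commits=2)
tx558: no from indigo -> abort (commits=2)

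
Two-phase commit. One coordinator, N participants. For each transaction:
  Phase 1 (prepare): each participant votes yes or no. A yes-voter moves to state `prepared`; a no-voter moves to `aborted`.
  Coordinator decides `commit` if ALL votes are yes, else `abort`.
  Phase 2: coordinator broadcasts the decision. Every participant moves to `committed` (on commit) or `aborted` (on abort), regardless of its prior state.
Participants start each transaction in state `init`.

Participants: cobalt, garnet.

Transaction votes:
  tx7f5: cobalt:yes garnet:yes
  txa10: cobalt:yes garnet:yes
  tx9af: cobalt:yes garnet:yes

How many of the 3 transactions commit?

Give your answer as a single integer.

Answer: 3

Derivation:
tx7f5: all yes -> commit (commits=1)
txa10: all yes -> commit (commits=2)
tx9af: all yes -> commit (commits=3)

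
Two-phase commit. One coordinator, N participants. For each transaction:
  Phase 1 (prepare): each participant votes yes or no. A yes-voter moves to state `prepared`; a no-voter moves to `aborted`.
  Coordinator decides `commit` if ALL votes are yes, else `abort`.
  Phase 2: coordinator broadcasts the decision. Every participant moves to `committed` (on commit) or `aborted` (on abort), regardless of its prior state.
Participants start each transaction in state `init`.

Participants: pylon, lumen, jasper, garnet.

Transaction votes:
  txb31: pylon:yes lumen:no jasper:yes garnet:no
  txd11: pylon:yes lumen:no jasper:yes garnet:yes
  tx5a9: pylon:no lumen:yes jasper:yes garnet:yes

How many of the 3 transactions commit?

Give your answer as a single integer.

Answer: 0

Derivation:
txb31: no from lumen, garnet -> abort (commits=0)
txd11: no from lumen -> abort (commits=0)
tx5a9: no from pylon -> abort (commits=0)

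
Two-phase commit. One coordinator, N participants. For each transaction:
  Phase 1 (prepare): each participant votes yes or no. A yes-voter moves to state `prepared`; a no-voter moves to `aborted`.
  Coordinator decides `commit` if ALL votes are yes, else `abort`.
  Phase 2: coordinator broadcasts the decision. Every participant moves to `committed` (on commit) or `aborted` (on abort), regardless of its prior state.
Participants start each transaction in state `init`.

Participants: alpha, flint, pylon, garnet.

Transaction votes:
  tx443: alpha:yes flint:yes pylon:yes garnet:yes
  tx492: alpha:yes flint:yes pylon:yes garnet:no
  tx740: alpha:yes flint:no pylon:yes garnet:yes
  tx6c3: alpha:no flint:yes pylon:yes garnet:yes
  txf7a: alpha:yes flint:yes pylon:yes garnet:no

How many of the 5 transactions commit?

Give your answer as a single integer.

tx443: all yes -> commit (commits=1)
tx492: no from garnet -> abort (commits=1)
tx740: no from flint -> abort (commits=1)
tx6c3: no from alpha -> abort (commits=1)
txf7a: no from garnet -> abort (commits=1)

Answer: 1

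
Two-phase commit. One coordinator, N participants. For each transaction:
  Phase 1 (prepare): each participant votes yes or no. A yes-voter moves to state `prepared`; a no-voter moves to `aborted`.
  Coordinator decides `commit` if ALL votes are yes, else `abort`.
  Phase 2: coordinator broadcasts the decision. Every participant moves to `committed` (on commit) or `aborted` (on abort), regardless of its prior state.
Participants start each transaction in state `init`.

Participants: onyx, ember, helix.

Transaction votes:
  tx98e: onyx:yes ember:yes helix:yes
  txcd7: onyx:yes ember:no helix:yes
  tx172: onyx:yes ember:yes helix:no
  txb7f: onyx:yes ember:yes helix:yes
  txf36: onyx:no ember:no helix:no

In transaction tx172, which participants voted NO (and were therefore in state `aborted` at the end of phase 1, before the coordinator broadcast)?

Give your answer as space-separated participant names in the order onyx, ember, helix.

Answer: helix

Derivation:
Txn tx172 phase 1: onyx yes -> prepared; ember yes -> prepared; helix no -> aborted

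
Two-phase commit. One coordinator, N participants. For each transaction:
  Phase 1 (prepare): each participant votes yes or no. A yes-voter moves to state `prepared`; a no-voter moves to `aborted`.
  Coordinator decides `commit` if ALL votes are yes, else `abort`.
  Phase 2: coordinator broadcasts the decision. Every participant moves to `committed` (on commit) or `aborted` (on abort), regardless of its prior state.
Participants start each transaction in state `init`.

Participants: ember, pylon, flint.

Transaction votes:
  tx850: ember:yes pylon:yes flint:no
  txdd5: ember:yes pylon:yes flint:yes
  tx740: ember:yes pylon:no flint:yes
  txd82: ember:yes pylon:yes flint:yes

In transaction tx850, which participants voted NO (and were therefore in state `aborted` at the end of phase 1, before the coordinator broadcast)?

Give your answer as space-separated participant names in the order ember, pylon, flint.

Txn tx850 phase 1: ember yes -> prepared; pylon yes -> prepared; flint no -> aborted

Answer: flint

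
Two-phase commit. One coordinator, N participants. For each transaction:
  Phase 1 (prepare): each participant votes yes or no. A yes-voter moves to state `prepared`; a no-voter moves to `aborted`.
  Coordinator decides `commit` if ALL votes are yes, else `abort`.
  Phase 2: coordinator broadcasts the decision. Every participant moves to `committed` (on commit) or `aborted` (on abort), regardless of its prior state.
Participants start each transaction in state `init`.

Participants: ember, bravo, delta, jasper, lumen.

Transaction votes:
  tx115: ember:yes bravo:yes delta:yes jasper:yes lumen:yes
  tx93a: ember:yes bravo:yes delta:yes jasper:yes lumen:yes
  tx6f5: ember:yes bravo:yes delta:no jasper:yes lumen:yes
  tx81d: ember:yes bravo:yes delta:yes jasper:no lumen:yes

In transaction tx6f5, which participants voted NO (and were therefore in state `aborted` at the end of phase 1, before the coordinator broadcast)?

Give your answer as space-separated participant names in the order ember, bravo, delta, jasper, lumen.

Txn tx6f5 phase 1: ember yes -> prepared; bravo yes -> prepared; delta no -> aborted; jasper yes -> prepared; lumen yes -> prepared

Answer: delta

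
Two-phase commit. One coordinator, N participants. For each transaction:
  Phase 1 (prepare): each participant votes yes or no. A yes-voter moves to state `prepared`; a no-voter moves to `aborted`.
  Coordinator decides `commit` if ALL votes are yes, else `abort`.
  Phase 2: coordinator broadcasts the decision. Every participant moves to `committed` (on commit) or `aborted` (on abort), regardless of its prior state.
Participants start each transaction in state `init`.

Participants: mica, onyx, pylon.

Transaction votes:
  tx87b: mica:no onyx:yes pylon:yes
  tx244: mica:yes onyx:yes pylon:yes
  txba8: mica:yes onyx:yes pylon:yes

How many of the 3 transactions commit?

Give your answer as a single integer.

tx87b: no from mica -> abort (commits=0)
tx244: all yes -> commit (commits=1)
txba8: all yes -> commit (commits=2)

Answer: 2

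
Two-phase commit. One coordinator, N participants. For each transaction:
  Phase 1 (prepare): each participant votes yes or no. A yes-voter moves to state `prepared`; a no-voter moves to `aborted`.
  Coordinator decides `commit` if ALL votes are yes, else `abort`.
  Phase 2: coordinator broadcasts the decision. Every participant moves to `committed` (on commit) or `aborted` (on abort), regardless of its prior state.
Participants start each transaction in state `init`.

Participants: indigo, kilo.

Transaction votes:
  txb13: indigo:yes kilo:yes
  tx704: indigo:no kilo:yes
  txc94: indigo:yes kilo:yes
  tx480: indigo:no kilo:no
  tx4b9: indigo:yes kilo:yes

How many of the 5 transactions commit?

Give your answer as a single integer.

txb13: all yes -> commit (commits=1)
tx704: no from indigo -> abort (commits=1)
txc94: all yes -> commit (commits=2)
tx480: no from indigo, kilo -> abort (commits=2)
tx4b9: all yes -> commit (commits=3)

Answer: 3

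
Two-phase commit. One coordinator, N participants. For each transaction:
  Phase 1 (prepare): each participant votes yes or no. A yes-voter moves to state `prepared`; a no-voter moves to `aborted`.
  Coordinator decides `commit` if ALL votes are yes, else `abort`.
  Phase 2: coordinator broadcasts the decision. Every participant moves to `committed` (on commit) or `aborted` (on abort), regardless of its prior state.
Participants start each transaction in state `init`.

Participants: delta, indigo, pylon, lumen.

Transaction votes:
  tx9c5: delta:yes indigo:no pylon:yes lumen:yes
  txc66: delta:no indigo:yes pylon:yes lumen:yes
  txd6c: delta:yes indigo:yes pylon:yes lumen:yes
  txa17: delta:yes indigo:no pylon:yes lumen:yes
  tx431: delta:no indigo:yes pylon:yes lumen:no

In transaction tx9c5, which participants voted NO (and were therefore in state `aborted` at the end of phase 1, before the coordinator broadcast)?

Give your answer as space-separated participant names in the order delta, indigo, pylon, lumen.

Answer: indigo

Derivation:
Txn tx9c5 phase 1: delta yes -> prepared; indigo no -> aborted; pylon yes -> prepared; lumen yes -> prepared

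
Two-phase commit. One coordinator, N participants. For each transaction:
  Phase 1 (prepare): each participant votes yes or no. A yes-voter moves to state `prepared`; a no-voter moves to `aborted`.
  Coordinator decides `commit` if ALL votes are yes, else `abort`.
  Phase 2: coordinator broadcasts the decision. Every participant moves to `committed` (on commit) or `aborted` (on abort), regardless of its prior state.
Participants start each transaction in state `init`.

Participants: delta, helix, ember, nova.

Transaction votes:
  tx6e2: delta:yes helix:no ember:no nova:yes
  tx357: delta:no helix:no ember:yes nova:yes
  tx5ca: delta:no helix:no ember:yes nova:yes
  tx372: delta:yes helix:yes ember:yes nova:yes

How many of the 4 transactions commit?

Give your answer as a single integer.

tx6e2: no from helix, ember -> abort (commits=0)
tx357: no from delta, helix -> abort (commits=0)
tx5ca: no from delta, helix -> abort (commits=0)
tx372: all yes -> commit (commits=1)

Answer: 1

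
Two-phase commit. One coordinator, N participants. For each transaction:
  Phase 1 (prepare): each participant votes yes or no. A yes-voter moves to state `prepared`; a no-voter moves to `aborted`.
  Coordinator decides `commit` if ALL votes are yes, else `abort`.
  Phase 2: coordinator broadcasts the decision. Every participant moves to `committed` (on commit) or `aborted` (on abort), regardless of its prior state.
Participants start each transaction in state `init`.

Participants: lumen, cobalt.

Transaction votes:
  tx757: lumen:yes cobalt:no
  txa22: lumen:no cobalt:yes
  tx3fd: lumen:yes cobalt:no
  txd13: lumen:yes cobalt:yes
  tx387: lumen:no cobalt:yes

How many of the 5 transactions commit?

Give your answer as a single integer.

Answer: 1

Derivation:
tx757: no from cobalt -> abort (commits=0)
txa22: no from lumen -> abort (commits=0)
tx3fd: no from cobalt -> abort (commits=0)
txd13: all yes -> commit (commits=1)
tx387: no from lumen -> abort (commits=1)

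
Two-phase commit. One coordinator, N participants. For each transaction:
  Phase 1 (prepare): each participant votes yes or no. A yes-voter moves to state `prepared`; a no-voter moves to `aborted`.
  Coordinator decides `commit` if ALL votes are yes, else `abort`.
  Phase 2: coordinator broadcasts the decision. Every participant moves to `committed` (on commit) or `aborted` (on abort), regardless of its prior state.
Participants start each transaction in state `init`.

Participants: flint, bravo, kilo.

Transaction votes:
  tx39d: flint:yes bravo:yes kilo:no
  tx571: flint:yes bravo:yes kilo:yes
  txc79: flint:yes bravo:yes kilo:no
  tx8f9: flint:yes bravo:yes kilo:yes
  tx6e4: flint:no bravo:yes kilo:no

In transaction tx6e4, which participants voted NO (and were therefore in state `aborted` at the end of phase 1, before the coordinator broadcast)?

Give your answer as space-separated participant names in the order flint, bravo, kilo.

Answer: flint kilo

Derivation:
Txn tx6e4 phase 1: flint no -> aborted; bravo yes -> prepared; kilo no -> aborted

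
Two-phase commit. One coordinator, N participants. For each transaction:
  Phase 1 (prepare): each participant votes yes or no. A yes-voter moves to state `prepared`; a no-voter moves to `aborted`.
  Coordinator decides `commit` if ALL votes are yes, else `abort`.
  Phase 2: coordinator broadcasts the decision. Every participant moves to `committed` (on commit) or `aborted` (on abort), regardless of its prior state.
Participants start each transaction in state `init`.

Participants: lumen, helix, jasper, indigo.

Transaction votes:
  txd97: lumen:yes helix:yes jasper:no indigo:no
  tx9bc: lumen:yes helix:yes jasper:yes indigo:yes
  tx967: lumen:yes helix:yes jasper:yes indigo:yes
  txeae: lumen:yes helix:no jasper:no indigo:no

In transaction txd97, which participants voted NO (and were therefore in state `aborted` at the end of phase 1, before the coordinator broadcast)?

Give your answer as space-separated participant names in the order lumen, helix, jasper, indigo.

Txn txd97 phase 1: lumen yes -> prepared; helix yes -> prepared; jasper no -> aborted; indigo no -> aborted

Answer: jasper indigo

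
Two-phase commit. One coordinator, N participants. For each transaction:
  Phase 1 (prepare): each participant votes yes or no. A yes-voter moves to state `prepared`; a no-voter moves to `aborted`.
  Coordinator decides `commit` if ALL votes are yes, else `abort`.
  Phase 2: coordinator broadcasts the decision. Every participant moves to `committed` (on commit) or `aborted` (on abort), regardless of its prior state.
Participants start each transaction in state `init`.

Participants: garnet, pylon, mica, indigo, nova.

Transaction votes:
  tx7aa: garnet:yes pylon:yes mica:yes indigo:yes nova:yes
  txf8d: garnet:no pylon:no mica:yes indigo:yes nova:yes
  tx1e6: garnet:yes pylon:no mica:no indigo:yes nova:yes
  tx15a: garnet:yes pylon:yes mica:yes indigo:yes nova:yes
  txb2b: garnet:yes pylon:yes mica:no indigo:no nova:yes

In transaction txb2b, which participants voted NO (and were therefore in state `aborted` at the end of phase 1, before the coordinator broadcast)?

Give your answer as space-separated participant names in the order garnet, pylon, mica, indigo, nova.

Answer: mica indigo

Derivation:
Txn txb2b phase 1: garnet yes -> prepared; pylon yes -> prepared; mica no -> aborted; indigo no -> aborted; nova yes -> prepared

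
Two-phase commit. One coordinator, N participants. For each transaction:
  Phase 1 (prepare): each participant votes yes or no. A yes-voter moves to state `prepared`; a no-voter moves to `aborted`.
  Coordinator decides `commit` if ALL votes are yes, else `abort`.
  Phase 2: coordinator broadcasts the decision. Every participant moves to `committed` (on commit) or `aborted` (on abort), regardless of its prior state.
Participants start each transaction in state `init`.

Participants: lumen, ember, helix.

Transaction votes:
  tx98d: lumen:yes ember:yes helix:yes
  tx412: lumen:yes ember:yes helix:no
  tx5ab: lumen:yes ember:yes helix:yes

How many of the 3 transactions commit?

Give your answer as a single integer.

Answer: 2

Derivation:
tx98d: all yes -> commit (commits=1)
tx412: no from helix -> abort (commits=1)
tx5ab: all yes -> commit (commits=2)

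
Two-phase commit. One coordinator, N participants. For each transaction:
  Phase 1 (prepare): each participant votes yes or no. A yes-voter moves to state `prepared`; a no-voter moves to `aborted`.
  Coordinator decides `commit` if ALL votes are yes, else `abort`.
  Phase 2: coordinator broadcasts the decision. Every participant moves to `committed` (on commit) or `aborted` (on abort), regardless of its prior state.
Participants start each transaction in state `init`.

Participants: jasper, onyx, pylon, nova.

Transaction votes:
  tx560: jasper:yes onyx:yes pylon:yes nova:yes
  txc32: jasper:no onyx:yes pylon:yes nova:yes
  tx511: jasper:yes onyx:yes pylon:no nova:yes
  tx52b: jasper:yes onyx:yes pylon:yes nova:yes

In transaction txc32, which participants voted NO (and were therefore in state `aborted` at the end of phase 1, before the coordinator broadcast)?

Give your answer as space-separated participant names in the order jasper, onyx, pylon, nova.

Answer: jasper

Derivation:
Txn txc32 phase 1: jasper no -> aborted; onyx yes -> prepared; pylon yes -> prepared; nova yes -> prepared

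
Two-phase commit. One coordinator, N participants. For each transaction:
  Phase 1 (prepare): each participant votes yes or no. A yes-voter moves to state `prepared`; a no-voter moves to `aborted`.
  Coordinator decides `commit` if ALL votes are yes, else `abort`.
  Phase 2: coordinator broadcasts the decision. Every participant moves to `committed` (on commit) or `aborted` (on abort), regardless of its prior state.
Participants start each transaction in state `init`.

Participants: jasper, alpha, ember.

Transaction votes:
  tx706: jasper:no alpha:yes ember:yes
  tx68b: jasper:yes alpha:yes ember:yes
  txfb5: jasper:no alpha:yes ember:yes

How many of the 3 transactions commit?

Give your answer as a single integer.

Answer: 1

Derivation:
tx706: no from jasper -> abort (commits=0)
tx68b: all yes -> commit (commits=1)
txfb5: no from jasper -> abort (commits=1)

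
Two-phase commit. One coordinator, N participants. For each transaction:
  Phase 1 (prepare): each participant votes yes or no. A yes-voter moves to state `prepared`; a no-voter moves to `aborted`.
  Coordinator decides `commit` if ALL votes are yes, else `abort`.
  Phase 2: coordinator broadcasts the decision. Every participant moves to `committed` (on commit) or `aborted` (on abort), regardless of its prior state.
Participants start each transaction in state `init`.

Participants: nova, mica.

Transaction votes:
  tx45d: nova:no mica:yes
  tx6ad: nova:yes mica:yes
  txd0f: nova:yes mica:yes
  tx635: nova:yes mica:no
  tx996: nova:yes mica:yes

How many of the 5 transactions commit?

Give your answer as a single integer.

Answer: 3

Derivation:
tx45d: no from nova -> abort (commits=0)
tx6ad: all yes -> commit (commits=1)
txd0f: all yes -> commit (commits=2)
tx635: no from mica -> abort (commits=2)
tx996: all yes -> commit (commits=3)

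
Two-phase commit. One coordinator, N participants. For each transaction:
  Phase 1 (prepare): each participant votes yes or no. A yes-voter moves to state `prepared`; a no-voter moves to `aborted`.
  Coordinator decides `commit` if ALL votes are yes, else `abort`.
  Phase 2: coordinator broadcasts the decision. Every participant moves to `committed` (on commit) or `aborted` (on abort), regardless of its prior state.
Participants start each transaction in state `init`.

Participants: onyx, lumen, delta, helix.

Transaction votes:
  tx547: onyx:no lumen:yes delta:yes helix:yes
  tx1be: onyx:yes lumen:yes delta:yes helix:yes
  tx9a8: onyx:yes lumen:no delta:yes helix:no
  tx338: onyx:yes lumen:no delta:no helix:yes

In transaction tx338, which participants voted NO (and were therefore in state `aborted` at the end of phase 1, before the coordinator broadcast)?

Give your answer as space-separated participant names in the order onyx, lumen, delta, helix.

Answer: lumen delta

Derivation:
Txn tx338 phase 1: onyx yes -> prepared; lumen no -> aborted; delta no -> aborted; helix yes -> prepared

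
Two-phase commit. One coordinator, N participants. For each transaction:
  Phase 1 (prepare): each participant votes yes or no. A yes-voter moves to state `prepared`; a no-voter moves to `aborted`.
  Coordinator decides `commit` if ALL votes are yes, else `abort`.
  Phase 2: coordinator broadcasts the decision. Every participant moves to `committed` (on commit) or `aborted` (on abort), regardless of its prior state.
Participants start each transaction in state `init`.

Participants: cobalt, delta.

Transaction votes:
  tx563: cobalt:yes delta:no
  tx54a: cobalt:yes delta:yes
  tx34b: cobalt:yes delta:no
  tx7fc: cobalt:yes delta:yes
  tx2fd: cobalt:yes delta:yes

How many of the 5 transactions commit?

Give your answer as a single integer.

Answer: 3

Derivation:
tx563: no from delta -> abort (commits=0)
tx54a: all yes -> commit (commits=1)
tx34b: no from delta -> abort (commits=1)
tx7fc: all yes -> commit (commits=2)
tx2fd: all yes -> commit (commits=3)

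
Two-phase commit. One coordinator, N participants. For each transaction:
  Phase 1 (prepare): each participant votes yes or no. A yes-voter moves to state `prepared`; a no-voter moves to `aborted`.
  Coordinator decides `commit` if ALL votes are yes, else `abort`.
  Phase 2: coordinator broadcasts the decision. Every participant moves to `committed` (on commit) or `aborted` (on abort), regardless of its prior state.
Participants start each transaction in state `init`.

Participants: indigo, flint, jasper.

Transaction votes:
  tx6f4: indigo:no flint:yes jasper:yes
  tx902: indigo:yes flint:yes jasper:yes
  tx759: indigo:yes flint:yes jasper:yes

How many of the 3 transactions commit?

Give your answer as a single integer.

tx6f4: no from indigo -> abort (commits=0)
tx902: all yes -> commit (commits=1)
tx759: all yes -> commit (commits=2)

Answer: 2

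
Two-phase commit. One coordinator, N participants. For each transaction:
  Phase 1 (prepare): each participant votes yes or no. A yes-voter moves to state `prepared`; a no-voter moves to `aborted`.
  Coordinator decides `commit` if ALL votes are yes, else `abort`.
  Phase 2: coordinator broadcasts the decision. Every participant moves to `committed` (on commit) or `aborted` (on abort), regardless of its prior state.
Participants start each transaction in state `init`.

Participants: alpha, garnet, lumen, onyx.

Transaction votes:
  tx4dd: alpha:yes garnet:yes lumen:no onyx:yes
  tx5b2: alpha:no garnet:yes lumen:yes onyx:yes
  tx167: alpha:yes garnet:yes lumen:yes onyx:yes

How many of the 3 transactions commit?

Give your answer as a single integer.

tx4dd: no from lumen -> abort (commits=0)
tx5b2: no from alpha -> abort (commits=0)
tx167: all yes -> commit (commits=1)

Answer: 1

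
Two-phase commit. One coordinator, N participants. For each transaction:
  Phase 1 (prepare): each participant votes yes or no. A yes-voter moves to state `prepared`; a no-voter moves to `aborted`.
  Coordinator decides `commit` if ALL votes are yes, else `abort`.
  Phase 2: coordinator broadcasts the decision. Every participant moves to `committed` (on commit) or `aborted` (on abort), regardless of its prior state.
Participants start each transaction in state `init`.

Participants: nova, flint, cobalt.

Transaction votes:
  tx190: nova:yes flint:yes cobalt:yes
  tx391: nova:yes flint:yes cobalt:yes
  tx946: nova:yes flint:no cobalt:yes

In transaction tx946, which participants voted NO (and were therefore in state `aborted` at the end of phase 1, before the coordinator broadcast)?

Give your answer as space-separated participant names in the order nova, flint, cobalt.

Txn tx946 phase 1: nova yes -> prepared; flint no -> aborted; cobalt yes -> prepared

Answer: flint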